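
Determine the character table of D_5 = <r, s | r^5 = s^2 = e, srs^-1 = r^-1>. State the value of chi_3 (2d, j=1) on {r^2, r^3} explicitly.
Conjugacy classes: {e} of size 1, {r^1, r^4} of size 2, {r^2, r^3} of size 2, {s, sr, ..., sr^4} of size 5.
Character table:
  irrep \ class              {e} (size 1)  {r^1, r^4} (size 2)  {r^2, r^3} (size 2)  {s, sr, ..., sr^4} (size 5)
  chi_1 (triv)               1             1                    1                    1                          
  chi_2 (sign: r->1, s->-1)  1             1                    1                    -1                         
  chi_3 (2d, j=1)            2             -1/2 + sqrt(5)/2     -sqrt(5)/2 - 1/2     0                          
  chi_4 (2d, j=2)            2             -sqrt(5)/2 - 1/2     -1/2 + sqrt(5)/2     0                          

Spot check: chi_3 (2d, j=1) on {r^2, r^3} = -sqrt(5)/2 - 1/2.

Proof sketch: D_5 has order 2*5 = 10 with 4 conjugacy classes, hence 4 irreducibles. Sum of squared dims 1 + 1 + 4 + 4 = 10 = |G|. Linear characters come from the abelianisation; the 2-dimensional irreps have character r^k -> 2*cos(2*pi*j*k/5), reflections -> 0.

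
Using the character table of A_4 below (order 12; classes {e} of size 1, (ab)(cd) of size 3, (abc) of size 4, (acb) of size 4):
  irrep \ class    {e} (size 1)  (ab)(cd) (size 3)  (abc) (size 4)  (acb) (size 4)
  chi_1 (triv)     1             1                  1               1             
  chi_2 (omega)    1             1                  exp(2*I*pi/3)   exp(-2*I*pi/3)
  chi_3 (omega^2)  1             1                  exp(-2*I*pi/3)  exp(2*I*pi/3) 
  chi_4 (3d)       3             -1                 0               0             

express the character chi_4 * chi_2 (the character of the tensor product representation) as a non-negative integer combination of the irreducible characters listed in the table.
chi_4 tensor chi_2 = chi_4 (all other irreducibles have multiplicity 0).

Details: The character of a tensor product is the pointwise product (chi_4 * chi_2)(C) = chi_4(C) * chi_2(C):
  {e}: (3)*(1), (ab)(cd): (-1)*(1), (abc): (0)*(exp(2*I*pi/3)), (acb): (0)*(exp(-2*I*pi/3))
so (chi_4 * chi_2) takes values
  {e} -> 3, (ab)(cd) -> -1, (abc) -> 0, (acb) -> 0.
Now take the inner product of this character with each irreducible chi from the table, <chi_4*chi_2, chi> = (1/12) sum_C |C| (chi_4*chi_2)(C) conj(chi(C)):
  <chi_4*chi_2, chi_1> = (1/12)[1*(3)*conj(1) + 3*(-1)*conj(1) + 4*(0)*conj(1) + 4*(0)*conj(1)]
      = (1/12)[(3) + (-3) + (0) + (0)] = 0/12 = 0
  <chi_4*chi_2, chi_2> = (1/12)[1*(3)*conj(1) + 3*(-1)*conj(1) + 4*(0)*conj(exp(2*I*pi/3)) + 4*(0)*conj(exp(-2*I*pi/3))]
      = (1/12)[(3) + (-3) + (0) + (0)] = 0/12 = 0
  <chi_4*chi_2, chi_3> = (1/12)[1*(3)*conj(1) + 3*(-1)*conj(1) + 4*(0)*conj(exp(-2*I*pi/3)) + 4*(0)*conj(exp(2*I*pi/3))]
      = (1/12)[(3) + (-3) + (0) + (0)] = 0/12 = 0
  <chi_4*chi_2, chi_4> = (1/12)[1*(3)*conj(3) + 3*(-1)*conj(-1) + 4*(0)*conj(0) + 4*(0)*conj(0)]
      = (1/12)[(9) + (3) + (0) + (0)] = 12/12 = 1
(Exp terms are combined using exp(i*s)*conj(exp(i*t)) = exp(i*(s-t)), and sums of them are collapsed using the identity that for every m > 1 the m distinct m-th roots of unity sum to 0, e.g. 1 + exp(2*I*pi/3) + exp(-2*I*pi/3) = 0.)
Hence the multiplicities are chi_4: 1. Dimension check: dim(chi_4)*dim(chi_2) = 3*1 = 3 and sum (mult * dim) = 1*3 = 3.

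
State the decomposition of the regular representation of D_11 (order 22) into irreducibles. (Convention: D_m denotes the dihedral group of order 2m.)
Each irreducible V_i of dimension d_i appears with multiplicity d_i, i.e. rho_reg = (direct sum over all irreducibles V_i) d_i V_i. The irreducible dimensions for D_11 are 1, 1, 2, 2, 2, 2, 2: 2 irreducibles of dimension 1, each with multiplicity 1; 5 irreducibles of dimension 2, each with multiplicity 2. Total dimension 2*1*1 + 5*2*2 = 22 = |G|.

General theorem: in the regular representation of a finite group G, each irreducible appears with multiplicity equal to its dimension. Check: dim(rho_reg) = sum d_i^2 = 1 + 1 + 4 + 4 + 4 + 4 + 4 = 22 = |G|.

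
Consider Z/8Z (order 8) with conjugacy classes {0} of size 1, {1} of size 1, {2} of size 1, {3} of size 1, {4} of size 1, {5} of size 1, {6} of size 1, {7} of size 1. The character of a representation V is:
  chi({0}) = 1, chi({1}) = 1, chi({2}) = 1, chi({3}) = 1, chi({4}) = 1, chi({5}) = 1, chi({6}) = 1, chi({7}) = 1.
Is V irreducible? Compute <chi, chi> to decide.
Irreducible: <chi, chi> = 1.

Working: <chi, chi> = (1/|G|) sum_C |C| * |chi(C)|^2 = (1/8)[1*|1|^2 + 1*|1|^2 + 1*|1|^2 + 1*|1|^2 + 1*|1|^2 + 1*|1|^2 + 1*|1|^2 + 1*|1|^2]
  = (1/8)[(1) + (1) + (1) + (1) + (1) + (1) + (1) + (1)] = 8/8 = 1.
(Exp terms are combined using exp(i*s)*conj(exp(i*t)) = exp(i*(s-t)), and sums of them are collapsed using the identity that for every m > 1 the m distinct m-th roots of unity sum to 0, e.g. 1 + exp(2*I*pi/3) + exp(-2*I*pi/3) = 0.)
A character is irreducible iff <chi, chi> = 1, so this representation is irreducible.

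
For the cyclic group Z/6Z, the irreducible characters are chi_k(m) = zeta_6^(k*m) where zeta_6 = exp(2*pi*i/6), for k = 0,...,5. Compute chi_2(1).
chi_2(1) = zeta_6^2 = exp(2*I*pi/3)

Explanation: chi_2(1) = zeta_6^(2*1) = zeta_6^2. Since zeta_6^6 = 1, this equals zeta_6^2 = exp(2*pi*i*2/6) = exp(2*I*pi/3).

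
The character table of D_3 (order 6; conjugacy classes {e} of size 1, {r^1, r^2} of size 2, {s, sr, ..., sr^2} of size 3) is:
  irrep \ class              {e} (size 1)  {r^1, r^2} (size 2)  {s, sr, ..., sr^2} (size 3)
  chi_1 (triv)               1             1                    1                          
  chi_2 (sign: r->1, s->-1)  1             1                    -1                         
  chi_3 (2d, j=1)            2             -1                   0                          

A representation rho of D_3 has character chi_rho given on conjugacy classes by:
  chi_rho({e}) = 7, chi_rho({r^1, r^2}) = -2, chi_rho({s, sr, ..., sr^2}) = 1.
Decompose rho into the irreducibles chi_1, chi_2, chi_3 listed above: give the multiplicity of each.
Multiplicities: chi_1: 1, chi_2: 0, chi_3: 3.

Justification: Use <chi_rho, chi> = (1/|G|) sum_C |C| * chi_rho(C) * conj(chi(C)) with |G| = 6 for each irreducible chi in the table:
  <chi_rho, chi_1> = (1/6)[1*(7)*conj(1) + 2*(-2)*conj(1) + 3*(1)*conj(1)]
      = (1/6)[(7) + (-4) + (3)] = 6/6 = 1
  <chi_rho, chi_2> = (1/6)[1*(7)*conj(1) + 2*(-2)*conj(1) + 3*(1)*conj(-1)]
      = (1/6)[(7) + (-4) + (-3)] = 0/6 = 0
  <chi_rho, chi_3> = (1/6)[1*(7)*conj(2) + 2*(-2)*conj(-1) + 3*(1)*conj(0)]
      = (1/6)[(14) + (4) + (0)] = 18/6 = 3
Dimension check: dim(rho) = sum (mult * dim) = 1*1 + 0*1 + 3*2 = 7 = chi_rho(e) = 7.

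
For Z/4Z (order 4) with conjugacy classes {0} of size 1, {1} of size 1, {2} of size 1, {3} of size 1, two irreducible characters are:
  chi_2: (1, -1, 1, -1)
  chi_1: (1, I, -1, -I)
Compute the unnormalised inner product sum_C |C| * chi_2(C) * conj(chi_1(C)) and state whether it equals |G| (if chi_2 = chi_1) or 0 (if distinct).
Sum = 0; so <chi_2, chi_1> = 0 (distinct irreducibles are orthogonal).

Reasoning: Compute term by term over conjugacy classes (|C| * chi_2(C) * conj(chi_1(C))):
  1*(1)*conj(1) + 1*(-1)*conj(I) + 1*(1)*conj(-1) + 1*(-1)*conj(-I)
  = (1) + (I) + (-1) + (-I)
  = 0.
(Exp terms are combined using exp(i*s)*conj(exp(i*t)) = exp(i*(s-t)), and sums of them are collapsed using the identity that for every m > 1 the m distinct m-th roots of unity sum to 0, e.g. 1 + exp(2*I*pi/3) + exp(-2*I*pi/3) = 0.)
Dividing by |G| = 4 gives 0/4 = 0, matching the row-orthogonality relation <chi_2, chi_1> = [chi_2 = chi_1].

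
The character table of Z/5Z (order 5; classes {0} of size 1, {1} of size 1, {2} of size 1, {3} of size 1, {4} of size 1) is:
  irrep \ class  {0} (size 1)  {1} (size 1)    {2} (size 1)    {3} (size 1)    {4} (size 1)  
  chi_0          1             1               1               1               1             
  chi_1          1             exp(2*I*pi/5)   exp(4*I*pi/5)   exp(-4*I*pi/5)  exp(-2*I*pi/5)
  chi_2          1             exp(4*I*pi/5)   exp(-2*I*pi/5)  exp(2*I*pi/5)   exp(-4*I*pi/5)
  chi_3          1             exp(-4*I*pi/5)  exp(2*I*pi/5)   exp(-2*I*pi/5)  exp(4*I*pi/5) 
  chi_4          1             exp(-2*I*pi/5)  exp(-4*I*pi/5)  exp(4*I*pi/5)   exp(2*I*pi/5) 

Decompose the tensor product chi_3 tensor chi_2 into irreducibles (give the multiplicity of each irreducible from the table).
chi_3 tensor chi_2 = chi_0 (all other irreducibles have multiplicity 0).

Details: The character of a tensor product is the pointwise product (chi_3 * chi_2)(C) = chi_3(C) * chi_2(C):
  {0}: (1)*(1), {1}: (exp(-4*I*pi/5))*(exp(4*I*pi/5)), {2}: (exp(2*I*pi/5))*(exp(-2*I*pi/5)), {3}: (exp(-2*I*pi/5))*(exp(2*I*pi/5)), {4}: (exp(4*I*pi/5))*(exp(-4*I*pi/5))
so (chi_3 * chi_2) takes values
  {0} -> 1, {1} -> 1, {2} -> 1, {3} -> 1, {4} -> 1.
Now take the inner product of this character with each irreducible chi from the table, <chi_3*chi_2, chi> = (1/5) sum_C |C| (chi_3*chi_2)(C) conj(chi(C)):
  <chi_3*chi_2, chi_0> = (1/5)[1*(1)*conj(1) + 1*(1)*conj(1) + 1*(1)*conj(1) + 1*(1)*conj(1) + 1*(1)*conj(1)]
      = (1/5)[(1) + (1) + (1) + (1) + (1)] = 5/5 = 1
  <chi_3*chi_2, chi_1> = (1/5)[1*(1)*conj(1) + 1*(1)*conj(exp(2*I*pi/5)) + 1*(1)*conj(exp(4*I*pi/5)) + 1*(1)*conj(exp(-4*I*pi/5)) + 1*(1)*conj(exp(-2*I*pi/5))]
      = (1/5)[(1) + (exp(-2*I*pi/5)) + (exp(-4*I*pi/5)) + (exp(4*I*pi/5)) + (exp(2*I*pi/5))] = 0/5 = 0
  <chi_3*chi_2, chi_2> = (1/5)[1*(1)*conj(1) + 1*(1)*conj(exp(4*I*pi/5)) + 1*(1)*conj(exp(-2*I*pi/5)) + 1*(1)*conj(exp(2*I*pi/5)) + 1*(1)*conj(exp(-4*I*pi/5))]
      = (1/5)[(1) + (exp(-4*I*pi/5)) + (exp(2*I*pi/5)) + (exp(-2*I*pi/5)) + (exp(4*I*pi/5))] = 0/5 = 0
  <chi_3*chi_2, chi_3> = (1/5)[1*(1)*conj(1) + 1*(1)*conj(exp(-4*I*pi/5)) + 1*(1)*conj(exp(2*I*pi/5)) + 1*(1)*conj(exp(-2*I*pi/5)) + 1*(1)*conj(exp(4*I*pi/5))]
      = (1/5)[(1) + (exp(4*I*pi/5)) + (exp(-2*I*pi/5)) + (exp(2*I*pi/5)) + (exp(-4*I*pi/5))] = 0/5 = 0
  <chi_3*chi_2, chi_4> = (1/5)[1*(1)*conj(1) + 1*(1)*conj(exp(-2*I*pi/5)) + 1*(1)*conj(exp(-4*I*pi/5)) + 1*(1)*conj(exp(4*I*pi/5)) + 1*(1)*conj(exp(2*I*pi/5))]
      = (1/5)[(1) + (exp(2*I*pi/5)) + (exp(4*I*pi/5)) + (exp(-4*I*pi/5)) + (exp(-2*I*pi/5))] = 0/5 = 0
(Exp terms are combined using exp(i*s)*conj(exp(i*t)) = exp(i*(s-t)), and sums of them are collapsed using the identity that for every m > 1 the m distinct m-th roots of unity sum to 0, e.g. 1 + exp(2*I*pi/3) + exp(-2*I*pi/3) = 0.)
Hence the multiplicities are chi_0: 1. Dimension check: dim(chi_3)*dim(chi_2) = 1*1 = 1 and sum (mult * dim) = 1*1 = 1.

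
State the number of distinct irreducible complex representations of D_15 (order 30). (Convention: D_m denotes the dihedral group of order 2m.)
9

Solution. The number of irreducible complex representations of a finite group equals its number of conjugacy classes. D_15 has 9 conjugacy classes ((n+3)/2 for n odd), so D_15 (order 30) has exactly 9 irreducible complex representations.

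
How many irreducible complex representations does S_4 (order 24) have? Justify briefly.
5

Reasoning: The number of irreducible complex representations of a finite group equals its number of conjugacy classes. Conjugacy classes in S_4 correspond to cycle types, i.e. partitions of 4; there are p(4) = 5 of them, so S_4 (order 24) has exactly 5 irreducible complex representations.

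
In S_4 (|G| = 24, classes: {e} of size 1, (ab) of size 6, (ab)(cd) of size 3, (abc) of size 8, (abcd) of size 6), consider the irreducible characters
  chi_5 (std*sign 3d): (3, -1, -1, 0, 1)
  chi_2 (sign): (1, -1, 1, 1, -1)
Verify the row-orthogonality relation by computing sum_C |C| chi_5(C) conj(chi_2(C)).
Sum = 0; so <chi_5, chi_2> = 0 (distinct irreducibles are orthogonal).

Explanation: Compute term by term over conjugacy classes (|C| * chi_5(C) * conj(chi_2(C))):
  1*(3)*conj(1) + 6*(-1)*conj(-1) + 3*(-1)*conj(1) + 8*(0)*conj(1) + 6*(1)*conj(-1)
  = (3) + (6) + (-3) + (0) + (-6)
  = 0.
Dividing by |G| = 24 gives 0/24 = 0, matching the row-orthogonality relation <chi_5, chi_2> = [chi_5 = chi_2].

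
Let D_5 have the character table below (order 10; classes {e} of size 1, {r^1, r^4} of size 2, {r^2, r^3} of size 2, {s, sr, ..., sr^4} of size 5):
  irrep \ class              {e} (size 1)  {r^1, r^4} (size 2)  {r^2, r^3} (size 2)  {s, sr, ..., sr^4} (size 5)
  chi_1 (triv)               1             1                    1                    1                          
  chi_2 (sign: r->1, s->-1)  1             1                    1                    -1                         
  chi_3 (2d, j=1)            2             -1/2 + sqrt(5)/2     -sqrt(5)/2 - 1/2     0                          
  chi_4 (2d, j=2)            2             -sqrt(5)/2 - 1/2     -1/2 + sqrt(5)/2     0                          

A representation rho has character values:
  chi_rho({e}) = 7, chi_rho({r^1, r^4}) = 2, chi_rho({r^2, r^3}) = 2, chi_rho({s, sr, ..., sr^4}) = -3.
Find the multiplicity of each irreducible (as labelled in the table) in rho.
Multiplicities: chi_1: 0, chi_2: 3, chi_3: 1, chi_4: 1.

Argument: Use <chi_rho, chi> = (1/|G|) sum_C |C| * chi_rho(C) * conj(chi(C)) with |G| = 10 for each irreducible chi in the table:
  <chi_rho, chi_1> = (1/10)[1*(7)*conj(1) + 2*(2)*conj(1) + 2*(2)*conj(1) + 5*(-3)*conj(1)]
      = (1/10)[(7) + (4) + (4) + (-15)] = 0/10 = 0
  <chi_rho, chi_2> = (1/10)[1*(7)*conj(1) + 2*(2)*conj(1) + 2*(2)*conj(1) + 5*(-3)*conj(-1)]
      = (1/10)[(7) + (4) + (4) + (15)] = 30/10 = 3
  <chi_rho, chi_3> = (1/10)[1*(7)*conj(2) + 2*(2)*conj(-1/2 + sqrt(5)/2) + 2*(2)*conj(-sqrt(5)/2 - 1/2) + 5*(-3)*conj(0)]
      = (1/10)[(14) + (-2 + 2*sqrt(5)) + (-2*sqrt(5) - 2) + (0)] = 10/10 = 1
  <chi_rho, chi_4> = (1/10)[1*(7)*conj(2) + 2*(2)*conj(-sqrt(5)/2 - 1/2) + 2*(2)*conj(-1/2 + sqrt(5)/2) + 5*(-3)*conj(0)]
      = (1/10)[(14) + (-2*sqrt(5) - 2) + (-2 + 2*sqrt(5)) + (0)] = 10/10 = 1
Dimension check: dim(rho) = sum (mult * dim) = 0*1 + 3*1 + 1*2 + 1*2 = 7 = chi_rho(e) = 7.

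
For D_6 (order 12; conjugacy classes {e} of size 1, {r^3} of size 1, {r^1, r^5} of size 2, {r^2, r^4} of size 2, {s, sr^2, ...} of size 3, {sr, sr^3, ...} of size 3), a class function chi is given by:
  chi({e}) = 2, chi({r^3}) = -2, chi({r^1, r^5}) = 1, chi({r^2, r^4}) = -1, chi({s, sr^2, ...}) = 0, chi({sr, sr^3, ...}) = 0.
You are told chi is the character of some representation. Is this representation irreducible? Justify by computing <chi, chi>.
Irreducible: <chi, chi> = 1.

Reasoning: <chi, chi> = (1/|G|) sum_C |C| * |chi(C)|^2 = (1/12)[1*|2|^2 + 1*|-2|^2 + 2*|1|^2 + 2*|-1|^2 + 3*|0|^2 + 3*|0|^2]
  = (1/12)[(4) + (4) + (2) + (2) + (0) + (0)] = 12/12 = 1.
A character is irreducible iff <chi, chi> = 1, so this representation is irreducible.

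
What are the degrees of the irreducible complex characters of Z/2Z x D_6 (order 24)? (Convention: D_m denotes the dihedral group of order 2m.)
Dimensions: 1, 1, 1, 1, 1, 1, 1, 1, 2, 2, 2, 2

Solution. There are 12 irreducibles (= number of conjugacy classes). Their dimensions d_i satisfy sum d_i^2 = |G| = 24: 1 + 1 + 1 + 1 + 1 + 1 + 1 + 1 + 4 + 4 + 4 + 4 = 24. (For the product with Z/2Z: each of the 2 1-dim characters of Z/2Z tensors with each irrep of D_6, giving 2 copies of each D_6-dimension.)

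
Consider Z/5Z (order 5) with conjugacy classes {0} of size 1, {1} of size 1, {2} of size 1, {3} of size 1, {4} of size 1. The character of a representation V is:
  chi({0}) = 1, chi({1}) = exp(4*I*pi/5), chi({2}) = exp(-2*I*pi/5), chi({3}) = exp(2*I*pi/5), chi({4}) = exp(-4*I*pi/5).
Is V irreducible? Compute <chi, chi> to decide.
Irreducible: <chi, chi> = 1.

Details: <chi, chi> = (1/|G|) sum_C |C| * |chi(C)|^2 = (1/5)[1*|1|^2 + 1*|exp(4*I*pi/5)|^2 + 1*|exp(-2*I*pi/5)|^2 + 1*|exp(2*I*pi/5)|^2 + 1*|exp(-4*I*pi/5)|^2]
  = (1/5)[(1) + (1) + (1) + (1) + (1)] = 5/5 = 1.
(Exp terms are combined using exp(i*s)*conj(exp(i*t)) = exp(i*(s-t)), and sums of them are collapsed using the identity that for every m > 1 the m distinct m-th roots of unity sum to 0, e.g. 1 + exp(2*I*pi/3) + exp(-2*I*pi/3) = 0.)
A character is irreducible iff <chi, chi> = 1, so this representation is irreducible.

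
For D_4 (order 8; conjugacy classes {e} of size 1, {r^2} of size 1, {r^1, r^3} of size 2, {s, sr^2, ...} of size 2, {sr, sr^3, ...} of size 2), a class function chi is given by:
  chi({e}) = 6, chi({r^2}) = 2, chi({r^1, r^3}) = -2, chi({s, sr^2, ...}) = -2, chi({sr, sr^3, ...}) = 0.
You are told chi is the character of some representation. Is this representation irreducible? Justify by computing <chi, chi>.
Not irreducible (reducible): <chi, chi> = 7 > 1.

<chi, chi> = (1/|G|) sum_C |C| * |chi(C)|^2 = (1/8)[1*|6|^2 + 1*|2|^2 + 2*|-2|^2 + 2*|-2|^2 + 2*|0|^2]
  = (1/8)[(36) + (4) + (8) + (8) + (0)] = 56/8 = 7.
A character is irreducible iff <chi, chi> = 1, so this representation is reducible.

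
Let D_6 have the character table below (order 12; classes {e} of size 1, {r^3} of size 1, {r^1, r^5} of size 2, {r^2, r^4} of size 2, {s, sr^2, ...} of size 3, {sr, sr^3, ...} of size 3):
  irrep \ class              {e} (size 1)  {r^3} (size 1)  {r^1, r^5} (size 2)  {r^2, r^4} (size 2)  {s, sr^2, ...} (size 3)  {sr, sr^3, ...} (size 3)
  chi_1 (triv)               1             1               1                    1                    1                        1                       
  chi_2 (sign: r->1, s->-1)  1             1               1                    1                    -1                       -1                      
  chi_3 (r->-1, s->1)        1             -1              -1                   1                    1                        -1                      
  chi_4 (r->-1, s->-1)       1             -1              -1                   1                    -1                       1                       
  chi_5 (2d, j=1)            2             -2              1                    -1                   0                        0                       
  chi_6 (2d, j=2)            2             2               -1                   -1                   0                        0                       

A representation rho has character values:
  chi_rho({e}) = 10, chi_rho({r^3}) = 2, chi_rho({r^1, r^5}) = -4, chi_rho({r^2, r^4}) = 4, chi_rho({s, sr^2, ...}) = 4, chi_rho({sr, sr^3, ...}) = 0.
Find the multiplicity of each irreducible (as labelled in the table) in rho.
Multiplicities: chi_1: 2, chi_2: 0, chi_3: 3, chi_4: 1, chi_5: 0, chi_6: 2.

Explanation: Use <chi_rho, chi> = (1/|G|) sum_C |C| * chi_rho(C) * conj(chi(C)) with |G| = 12 for each irreducible chi in the table:
  <chi_rho, chi_1> = (1/12)[1*(10)*conj(1) + 1*(2)*conj(1) + 2*(-4)*conj(1) + 2*(4)*conj(1) + 3*(4)*conj(1) + 3*(0)*conj(1)]
      = (1/12)[(10) + (2) + (-8) + (8) + (12) + (0)] = 24/12 = 2
  <chi_rho, chi_2> = (1/12)[1*(10)*conj(1) + 1*(2)*conj(1) + 2*(-4)*conj(1) + 2*(4)*conj(1) + 3*(4)*conj(-1) + 3*(0)*conj(-1)]
      = (1/12)[(10) + (2) + (-8) + (8) + (-12) + (0)] = 0/12 = 0
  <chi_rho, chi_3> = (1/12)[1*(10)*conj(1) + 1*(2)*conj(-1) + 2*(-4)*conj(-1) + 2*(4)*conj(1) + 3*(4)*conj(1) + 3*(0)*conj(-1)]
      = (1/12)[(10) + (-2) + (8) + (8) + (12) + (0)] = 36/12 = 3
  <chi_rho, chi_4> = (1/12)[1*(10)*conj(1) + 1*(2)*conj(-1) + 2*(-4)*conj(-1) + 2*(4)*conj(1) + 3*(4)*conj(-1) + 3*(0)*conj(1)]
      = (1/12)[(10) + (-2) + (8) + (8) + (-12) + (0)] = 12/12 = 1
  <chi_rho, chi_5> = (1/12)[1*(10)*conj(2) + 1*(2)*conj(-2) + 2*(-4)*conj(1) + 2*(4)*conj(-1) + 3*(4)*conj(0) + 3*(0)*conj(0)]
      = (1/12)[(20) + (-4) + (-8) + (-8) + (0) + (0)] = 0/12 = 0
  <chi_rho, chi_6> = (1/12)[1*(10)*conj(2) + 1*(2)*conj(2) + 2*(-4)*conj(-1) + 2*(4)*conj(-1) + 3*(4)*conj(0) + 3*(0)*conj(0)]
      = (1/12)[(20) + (4) + (8) + (-8) + (0) + (0)] = 24/12 = 2
Dimension check: dim(rho) = sum (mult * dim) = 2*1 + 0*1 + 3*1 + 1*1 + 0*2 + 2*2 = 10 = chi_rho(e) = 10.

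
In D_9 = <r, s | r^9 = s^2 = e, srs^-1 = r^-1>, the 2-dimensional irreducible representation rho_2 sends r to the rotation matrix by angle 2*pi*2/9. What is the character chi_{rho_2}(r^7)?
chi_{rho_2}(r^7) = 2*cos(2*pi*2*7/9) = -2*cos(pi/9)

Working: rho_2(r^7) is rotation by angle 2*pi*2*7/9, whose trace is 2*cos(2*pi*2*7/9) = -2*cos(pi/9).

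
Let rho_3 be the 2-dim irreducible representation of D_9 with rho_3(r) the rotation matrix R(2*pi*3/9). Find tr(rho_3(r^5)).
chi_{rho_3}(r^5) = 2*cos(2*pi*3*5/9) = -1

Working: rho_3(r^5) is rotation by angle 2*pi*3*5/9, whose trace is 2*cos(2*pi*3*5/9) = -1.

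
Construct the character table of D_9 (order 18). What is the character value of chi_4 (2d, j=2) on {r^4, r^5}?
Conjugacy classes: {e} of size 1, {r^1, r^8} of size 2, {r^2, r^7} of size 2, {r^3, r^6} of size 2, {r^4, r^5} of size 2, {s, sr, ..., sr^8} of size 9.
Character table:
  irrep \ class              {e} (size 1)  {r^1, r^8} (size 2)  {r^2, r^7} (size 2)  {r^3, r^6} (size 2)  {r^4, r^5} (size 2)  {s, sr, ..., sr^8} (size 9)
  chi_1 (triv)               1             1                    1                    1                    1                    1                          
  chi_2 (sign: r->1, s->-1)  1             1                    1                    1                    1                    -1                         
  chi_3 (2d, j=1)            2             2*cos(2*pi/9)        2*cos(4*pi/9)        -1                   -2*cos(pi/9)         0                          
  chi_4 (2d, j=2)            2             2*cos(4*pi/9)        -2*cos(pi/9)         -1                   2*cos(2*pi/9)        0                          
  chi_5 (2d, j=3)            2             -1                   -1                   2                    -1                   0                          
  chi_6 (2d, j=4)            2             -2*cos(pi/9)         2*cos(2*pi/9)        -1                   2*cos(4*pi/9)        0                          

Spot check: chi_4 (2d, j=2) on {r^4, r^5} = 2*cos(2*pi/9).

Justification: D_9 has order 2*9 = 18 with 6 conjugacy classes, hence 6 irreducibles. Sum of squared dims 1 + 1 + 4 + 4 + 4 + 4 = 18 = |G|. Linear characters come from the abelianisation; the 2-dimensional irreps have character r^k -> 2*cos(2*pi*j*k/9), reflections -> 0.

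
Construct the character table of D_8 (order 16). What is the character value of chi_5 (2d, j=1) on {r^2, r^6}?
Conjugacy classes: {e} of size 1, {r^4} of size 1, {r^1, r^7} of size 2, {r^2, r^6} of size 2, {r^3, r^5} of size 2, {s, sr^2, ...} of size 4, {sr, sr^3, ...} of size 4.
Character table:
  irrep \ class              {e} (size 1)  {r^4} (size 1)  {r^1, r^7} (size 2)  {r^2, r^6} (size 2)  {r^3, r^5} (size 2)  {s, sr^2, ...} (size 4)  {sr, sr^3, ...} (size 4)
  chi_1 (triv)               1             1               1                    1                    1                    1                        1                       
  chi_2 (sign: r->1, s->-1)  1             1               1                    1                    1                    -1                       -1                      
  chi_3 (r->-1, s->1)        1             1               -1                   1                    -1                   1                        -1                      
  chi_4 (r->-1, s->-1)       1             1               -1                   1                    -1                   -1                       1                       
  chi_5 (2d, j=1)            2             -2              sqrt(2)              0                    -sqrt(2)             0                        0                       
  chi_6 (2d, j=2)            2             2               0                    -2                   0                    0                        0                       
  chi_7 (2d, j=3)            2             -2              -sqrt(2)             0                    sqrt(2)              0                        0                       

Spot check: chi_5 (2d, j=1) on {r^2, r^6} = 0.

Justification: D_8 has order 2*8 = 16 with 7 conjugacy classes, hence 7 irreducibles. Sum of squared dims 1 + 1 + 1 + 1 + 4 + 4 + 4 = 16 = |G|. Linear characters come from the abelianisation; the 2-dimensional irreps have character r^k -> 2*cos(2*pi*j*k/8), reflections -> 0.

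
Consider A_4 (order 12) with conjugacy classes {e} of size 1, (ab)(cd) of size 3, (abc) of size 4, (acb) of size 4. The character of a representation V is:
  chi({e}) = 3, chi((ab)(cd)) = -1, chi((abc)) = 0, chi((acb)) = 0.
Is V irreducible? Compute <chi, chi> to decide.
Irreducible: <chi, chi> = 1.

Derivation: <chi, chi> = (1/|G|) sum_C |C| * |chi(C)|^2 = (1/12)[1*|3|^2 + 3*|-1|^2 + 4*|0|^2 + 4*|0|^2]
  = (1/12)[(9) + (3) + (0) + (0)] = 12/12 = 1.
(Exp terms are combined using exp(i*s)*conj(exp(i*t)) = exp(i*(s-t)), and sums of them are collapsed using the identity that for every m > 1 the m distinct m-th roots of unity sum to 0, e.g. 1 + exp(2*I*pi/3) + exp(-2*I*pi/3) = 0.)
A character is irreducible iff <chi, chi> = 1, so this representation is irreducible.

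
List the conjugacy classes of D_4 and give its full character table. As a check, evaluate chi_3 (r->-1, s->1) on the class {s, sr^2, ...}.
Conjugacy classes: {e} of size 1, {r^2} of size 1, {r^1, r^3} of size 2, {s, sr^2, ...} of size 2, {sr, sr^3, ...} of size 2.
Character table:
  irrep \ class              {e} (size 1)  {r^2} (size 1)  {r^1, r^3} (size 2)  {s, sr^2, ...} (size 2)  {sr, sr^3, ...} (size 2)
  chi_1 (triv)               1             1               1                    1                        1                       
  chi_2 (sign: r->1, s->-1)  1             1               1                    -1                       -1                      
  chi_3 (r->-1, s->1)        1             1               -1                   1                        -1                      
  chi_4 (r->-1, s->-1)       1             1               -1                   -1                       1                       
  chi_5 (2d, j=1)            2             -2              0                    0                        0                       

Spot check: chi_3 (r->-1, s->1) on {s, sr^2, ...} = 1.

D_4 has order 2*4 = 8 with 5 conjugacy classes, hence 5 irreducibles. Sum of squared dims 1 + 1 + 1 + 1 + 4 = 8 = |G|. Linear characters come from the abelianisation; the 2-dimensional irreps have character r^k -> 2*cos(2*pi*j*k/4), reflections -> 0.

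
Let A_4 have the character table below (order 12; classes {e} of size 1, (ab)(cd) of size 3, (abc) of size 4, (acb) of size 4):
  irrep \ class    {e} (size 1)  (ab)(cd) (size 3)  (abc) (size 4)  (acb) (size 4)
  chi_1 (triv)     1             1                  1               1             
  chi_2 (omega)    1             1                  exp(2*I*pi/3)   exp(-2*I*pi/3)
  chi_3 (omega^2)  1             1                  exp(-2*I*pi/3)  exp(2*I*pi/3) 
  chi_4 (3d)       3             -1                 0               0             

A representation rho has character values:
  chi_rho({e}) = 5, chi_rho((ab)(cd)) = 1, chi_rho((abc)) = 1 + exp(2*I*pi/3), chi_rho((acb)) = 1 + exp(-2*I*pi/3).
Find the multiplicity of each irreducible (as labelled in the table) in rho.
Multiplicities: chi_1: 1, chi_2: 1, chi_3: 0, chi_4: 1.

Working: Use <chi_rho, chi> = (1/|G|) sum_C |C| * chi_rho(C) * conj(chi(C)) with |G| = 12 for each irreducible chi in the table:
  <chi_rho, chi_1> = (1/12)[1*(5)*conj(1) + 3*(1)*conj(1) + 4*(1 + exp(2*I*pi/3))*conj(1) + 4*(1 + exp(-2*I*pi/3))*conj(1)]
      = (1/12)[(5) + (3) + (4 + 4*exp(2*I*pi/3)) + (4 + 4*exp(-2*I*pi/3))] = 12/12 = 1
  <chi_rho, chi_2> = (1/12)[1*(5)*conj(1) + 3*(1)*conj(1) + 4*(1 + exp(2*I*pi/3))*conj(exp(2*I*pi/3)) + 4*(1 + exp(-2*I*pi/3))*conj(exp(-2*I*pi/3))]
      = (1/12)[(5) + (3) + (4 + 4*exp(-2*I*pi/3)) + (4 + 4*exp(2*I*pi/3))] = 12/12 = 1
  <chi_rho, chi_3> = (1/12)[1*(5)*conj(1) + 3*(1)*conj(1) + 4*(1 + exp(2*I*pi/3))*conj(exp(-2*I*pi/3)) + 4*(1 + exp(-2*I*pi/3))*conj(exp(2*I*pi/3))]
      = (1/12)[(5) + (3) + (-4) + (-4)] = 0/12 = 0
  <chi_rho, chi_4> = (1/12)[1*(5)*conj(3) + 3*(1)*conj(-1) + 4*(1 + exp(2*I*pi/3))*conj(0) + 4*(1 + exp(-2*I*pi/3))*conj(0)]
      = (1/12)[(15) + (-3) + (0) + (0)] = 12/12 = 1
(Exp terms are combined using exp(i*s)*conj(exp(i*t)) = exp(i*(s-t)), and sums of them are collapsed using the identity that for every m > 1 the m distinct m-th roots of unity sum to 0, e.g. 1 + exp(2*I*pi/3) + exp(-2*I*pi/3) = 0.)
Dimension check: dim(rho) = sum (mult * dim) = 1*1 + 1*1 + 0*1 + 1*3 = 5 = chi_rho(e) = 5.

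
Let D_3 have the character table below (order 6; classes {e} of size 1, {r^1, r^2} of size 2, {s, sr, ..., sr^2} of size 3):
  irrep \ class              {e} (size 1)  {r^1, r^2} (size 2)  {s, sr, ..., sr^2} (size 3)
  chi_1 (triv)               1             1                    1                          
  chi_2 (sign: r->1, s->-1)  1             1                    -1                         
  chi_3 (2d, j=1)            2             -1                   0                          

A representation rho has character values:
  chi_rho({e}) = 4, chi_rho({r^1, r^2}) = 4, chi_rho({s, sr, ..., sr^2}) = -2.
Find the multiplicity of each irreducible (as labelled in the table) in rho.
Multiplicities: chi_1: 1, chi_2: 3, chi_3: 0.

Derivation: Use <chi_rho, chi> = (1/|G|) sum_C |C| * chi_rho(C) * conj(chi(C)) with |G| = 6 for each irreducible chi in the table:
  <chi_rho, chi_1> = (1/6)[1*(4)*conj(1) + 2*(4)*conj(1) + 3*(-2)*conj(1)]
      = (1/6)[(4) + (8) + (-6)] = 6/6 = 1
  <chi_rho, chi_2> = (1/6)[1*(4)*conj(1) + 2*(4)*conj(1) + 3*(-2)*conj(-1)]
      = (1/6)[(4) + (8) + (6)] = 18/6 = 3
  <chi_rho, chi_3> = (1/6)[1*(4)*conj(2) + 2*(4)*conj(-1) + 3*(-2)*conj(0)]
      = (1/6)[(8) + (-8) + (0)] = 0/6 = 0
Dimension check: dim(rho) = sum (mult * dim) = 1*1 + 3*1 + 0*2 = 4 = chi_rho(e) = 4.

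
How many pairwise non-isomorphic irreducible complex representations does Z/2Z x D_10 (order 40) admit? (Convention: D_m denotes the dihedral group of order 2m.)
16

Why: The number of irreducible complex representations of a finite group equals its number of conjugacy classes. For a direct product, #classes(G x H) = #classes(G) * #classes(H). Z/2Z has 2 classes (abelian), D_10 has 8 classes, so 2 * 8 = 16, so Z/2Z x D_10 (order 40) has exactly 16 irreducible complex representations.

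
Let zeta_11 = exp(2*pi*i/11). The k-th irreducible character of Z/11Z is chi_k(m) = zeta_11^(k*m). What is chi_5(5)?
chi_5(5) = zeta_11^25 = exp(6*I*pi/11)

Argument: chi_5(5) = zeta_11^(5*5) = zeta_11^25. Since zeta_11^11 = 1, this equals zeta_11^3 = exp(2*pi*i*3/11) = exp(6*I*pi/11).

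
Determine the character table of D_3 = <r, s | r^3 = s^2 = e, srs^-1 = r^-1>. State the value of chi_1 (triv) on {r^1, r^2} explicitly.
Conjugacy classes: {e} of size 1, {r^1, r^2} of size 2, {s, sr, ..., sr^2} of size 3.
Character table:
  irrep \ class              {e} (size 1)  {r^1, r^2} (size 2)  {s, sr, ..., sr^2} (size 3)
  chi_1 (triv)               1             1                    1                          
  chi_2 (sign: r->1, s->-1)  1             1                    -1                         
  chi_3 (2d, j=1)            2             -1                   0                          

Spot check: chi_1 (triv) on {r^1, r^2} = 1.

Solution. D_3 has order 2*3 = 6 with 3 conjugacy classes, hence 3 irreducibles. Sum of squared dims 1 + 1 + 4 = 6 = |G|. Linear characters come from the abelianisation; the 2-dimensional irreps have character r^k -> 2*cos(2*pi*j*k/3), reflections -> 0.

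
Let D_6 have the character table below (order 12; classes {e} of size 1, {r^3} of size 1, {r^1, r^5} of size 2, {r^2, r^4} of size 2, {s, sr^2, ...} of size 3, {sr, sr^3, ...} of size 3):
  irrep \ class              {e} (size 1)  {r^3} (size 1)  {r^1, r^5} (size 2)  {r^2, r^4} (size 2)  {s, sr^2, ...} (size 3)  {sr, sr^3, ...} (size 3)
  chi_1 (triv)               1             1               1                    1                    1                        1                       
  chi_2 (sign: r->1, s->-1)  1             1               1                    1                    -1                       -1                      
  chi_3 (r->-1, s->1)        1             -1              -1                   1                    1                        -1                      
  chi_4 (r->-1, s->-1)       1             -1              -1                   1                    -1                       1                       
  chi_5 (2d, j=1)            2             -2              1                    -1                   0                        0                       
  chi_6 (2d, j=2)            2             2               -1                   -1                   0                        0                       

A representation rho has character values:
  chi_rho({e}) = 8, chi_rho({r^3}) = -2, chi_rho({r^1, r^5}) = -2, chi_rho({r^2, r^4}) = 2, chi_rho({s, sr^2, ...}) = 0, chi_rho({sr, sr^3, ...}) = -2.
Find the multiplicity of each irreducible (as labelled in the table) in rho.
Multiplicities: chi_1: 0, chi_2: 1, chi_3: 2, chi_4: 1, chi_5: 1, chi_6: 1.

Reasoning: Use <chi_rho, chi> = (1/|G|) sum_C |C| * chi_rho(C) * conj(chi(C)) with |G| = 12 for each irreducible chi in the table:
  <chi_rho, chi_1> = (1/12)[1*(8)*conj(1) + 1*(-2)*conj(1) + 2*(-2)*conj(1) + 2*(2)*conj(1) + 3*(0)*conj(1) + 3*(-2)*conj(1)]
      = (1/12)[(8) + (-2) + (-4) + (4) + (0) + (-6)] = 0/12 = 0
  <chi_rho, chi_2> = (1/12)[1*(8)*conj(1) + 1*(-2)*conj(1) + 2*(-2)*conj(1) + 2*(2)*conj(1) + 3*(0)*conj(-1) + 3*(-2)*conj(-1)]
      = (1/12)[(8) + (-2) + (-4) + (4) + (0) + (6)] = 12/12 = 1
  <chi_rho, chi_3> = (1/12)[1*(8)*conj(1) + 1*(-2)*conj(-1) + 2*(-2)*conj(-1) + 2*(2)*conj(1) + 3*(0)*conj(1) + 3*(-2)*conj(-1)]
      = (1/12)[(8) + (2) + (4) + (4) + (0) + (6)] = 24/12 = 2
  <chi_rho, chi_4> = (1/12)[1*(8)*conj(1) + 1*(-2)*conj(-1) + 2*(-2)*conj(-1) + 2*(2)*conj(1) + 3*(0)*conj(-1) + 3*(-2)*conj(1)]
      = (1/12)[(8) + (2) + (4) + (4) + (0) + (-6)] = 12/12 = 1
  <chi_rho, chi_5> = (1/12)[1*(8)*conj(2) + 1*(-2)*conj(-2) + 2*(-2)*conj(1) + 2*(2)*conj(-1) + 3*(0)*conj(0) + 3*(-2)*conj(0)]
      = (1/12)[(16) + (4) + (-4) + (-4) + (0) + (0)] = 12/12 = 1
  <chi_rho, chi_6> = (1/12)[1*(8)*conj(2) + 1*(-2)*conj(2) + 2*(-2)*conj(-1) + 2*(2)*conj(-1) + 3*(0)*conj(0) + 3*(-2)*conj(0)]
      = (1/12)[(16) + (-4) + (4) + (-4) + (0) + (0)] = 12/12 = 1
Dimension check: dim(rho) = sum (mult * dim) = 0*1 + 1*1 + 2*1 + 1*1 + 1*2 + 1*2 = 8 = chi_rho(e) = 8.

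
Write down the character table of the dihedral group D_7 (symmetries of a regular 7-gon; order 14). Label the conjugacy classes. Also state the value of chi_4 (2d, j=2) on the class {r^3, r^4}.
Conjugacy classes: {e} of size 1, {r^1, r^6} of size 2, {r^2, r^5} of size 2, {r^3, r^4} of size 2, {s, sr, ..., sr^6} of size 7.
Character table:
  irrep \ class              {e} (size 1)  {r^1, r^6} (size 2)  {r^2, r^5} (size 2)  {r^3, r^4} (size 2)  {s, sr, ..., sr^6} (size 7)
  chi_1 (triv)               1             1                    1                    1                    1                          
  chi_2 (sign: r->1, s->-1)  1             1                    1                    1                    -1                         
  chi_3 (2d, j=1)            2             2*cos(2*pi/7)        -2*cos(3*pi/7)       -2*cos(pi/7)         0                          
  chi_4 (2d, j=2)            2             -2*cos(3*pi/7)       -2*cos(pi/7)         2*cos(2*pi/7)        0                          
  chi_5 (2d, j=3)            2             -2*cos(pi/7)         2*cos(2*pi/7)        -2*cos(3*pi/7)       0                          

Spot check: chi_4 (2d, j=2) on {r^3, r^4} = 2*cos(2*pi/7).

Details: D_7 has order 2*7 = 14 with 5 conjugacy classes, hence 5 irreducibles. Sum of squared dims 1 + 1 + 4 + 4 + 4 = 14 = |G|. Linear characters come from the abelianisation; the 2-dimensional irreps have character r^k -> 2*cos(2*pi*j*k/7), reflections -> 0.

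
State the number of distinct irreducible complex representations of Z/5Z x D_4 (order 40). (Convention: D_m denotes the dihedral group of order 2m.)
25

Solution. The number of irreducible complex representations of a finite group equals its number of conjugacy classes. For a direct product, #classes(G x H) = #classes(G) * #classes(H). Z/5Z has 5 classes (abelian), D_4 has 5 classes, so 5 * 5 = 25, so Z/5Z x D_4 (order 40) has exactly 25 irreducible complex representations.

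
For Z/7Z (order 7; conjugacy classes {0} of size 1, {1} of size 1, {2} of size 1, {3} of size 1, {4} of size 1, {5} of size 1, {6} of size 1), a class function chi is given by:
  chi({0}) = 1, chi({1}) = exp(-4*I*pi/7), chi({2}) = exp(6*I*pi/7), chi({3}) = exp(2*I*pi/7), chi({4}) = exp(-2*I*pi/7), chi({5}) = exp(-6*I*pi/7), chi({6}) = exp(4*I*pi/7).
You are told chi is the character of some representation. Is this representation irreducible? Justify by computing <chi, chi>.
Irreducible: <chi, chi> = 1.

Working: <chi, chi> = (1/|G|) sum_C |C| * |chi(C)|^2 = (1/7)[1*|1|^2 + 1*|exp(-4*I*pi/7)|^2 + 1*|exp(6*I*pi/7)|^2 + 1*|exp(2*I*pi/7)|^2 + 1*|exp(-2*I*pi/7)|^2 + 1*|exp(-6*I*pi/7)|^2 + 1*|exp(4*I*pi/7)|^2]
  = (1/7)[(1) + (1) + (1) + (1) + (1) + (1) + (1)] = 7/7 = 1.
(Exp terms are combined using exp(i*s)*conj(exp(i*t)) = exp(i*(s-t)), and sums of them are collapsed using the identity that for every m > 1 the m distinct m-th roots of unity sum to 0, e.g. 1 + exp(2*I*pi/3) + exp(-2*I*pi/3) = 0.)
A character is irreducible iff <chi, chi> = 1, so this representation is irreducible.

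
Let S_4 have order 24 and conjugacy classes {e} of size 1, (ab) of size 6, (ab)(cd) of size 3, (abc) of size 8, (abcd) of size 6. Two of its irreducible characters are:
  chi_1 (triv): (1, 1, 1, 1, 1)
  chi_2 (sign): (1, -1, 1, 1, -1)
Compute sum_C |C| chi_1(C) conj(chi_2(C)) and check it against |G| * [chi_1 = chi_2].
Sum = 0; so <chi_1, chi_2> = 0 (distinct irreducibles are orthogonal).

Details: Compute term by term over conjugacy classes (|C| * chi_1(C) * conj(chi_2(C))):
  1*(1)*conj(1) + 6*(1)*conj(-1) + 3*(1)*conj(1) + 8*(1)*conj(1) + 6*(1)*conj(-1)
  = (1) + (-6) + (3) + (8) + (-6)
  = 0.
Dividing by |G| = 24 gives 0/24 = 0, matching the row-orthogonality relation <chi_1, chi_2> = [chi_1 = chi_2].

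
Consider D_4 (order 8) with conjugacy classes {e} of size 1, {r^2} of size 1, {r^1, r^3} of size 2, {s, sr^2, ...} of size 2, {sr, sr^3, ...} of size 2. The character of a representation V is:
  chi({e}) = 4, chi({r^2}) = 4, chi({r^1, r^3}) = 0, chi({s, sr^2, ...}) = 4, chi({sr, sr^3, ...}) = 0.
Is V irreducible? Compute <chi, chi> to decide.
Not irreducible (reducible): <chi, chi> = 8 > 1.

Details: <chi, chi> = (1/|G|) sum_C |C| * |chi(C)|^2 = (1/8)[1*|4|^2 + 1*|4|^2 + 2*|0|^2 + 2*|4|^2 + 2*|0|^2]
  = (1/8)[(16) + (16) + (0) + (32) + (0)] = 64/8 = 8.
A character is irreducible iff <chi, chi> = 1, so this representation is reducible.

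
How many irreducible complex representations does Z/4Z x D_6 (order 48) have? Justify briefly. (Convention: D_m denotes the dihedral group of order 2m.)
24

Working: The number of irreducible complex representations of a finite group equals its number of conjugacy classes. For a direct product, #classes(G x H) = #classes(G) * #classes(H). Z/4Z has 4 classes (abelian), D_6 has 6 classes, so 4 * 6 = 24, so Z/4Z x D_6 (order 48) has exactly 24 irreducible complex representations.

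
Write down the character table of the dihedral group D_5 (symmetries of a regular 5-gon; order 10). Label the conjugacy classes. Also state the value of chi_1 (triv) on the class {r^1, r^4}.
Conjugacy classes: {e} of size 1, {r^1, r^4} of size 2, {r^2, r^3} of size 2, {s, sr, ..., sr^4} of size 5.
Character table:
  irrep \ class              {e} (size 1)  {r^1, r^4} (size 2)  {r^2, r^3} (size 2)  {s, sr, ..., sr^4} (size 5)
  chi_1 (triv)               1             1                    1                    1                          
  chi_2 (sign: r->1, s->-1)  1             1                    1                    -1                         
  chi_3 (2d, j=1)            2             -1/2 + sqrt(5)/2     -sqrt(5)/2 - 1/2     0                          
  chi_4 (2d, j=2)            2             -sqrt(5)/2 - 1/2     -1/2 + sqrt(5)/2     0                          

Spot check: chi_1 (triv) on {r^1, r^4} = 1.

Details: D_5 has order 2*5 = 10 with 4 conjugacy classes, hence 4 irreducibles. Sum of squared dims 1 + 1 + 4 + 4 = 10 = |G|. Linear characters come from the abelianisation; the 2-dimensional irreps have character r^k -> 2*cos(2*pi*j*k/5), reflections -> 0.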